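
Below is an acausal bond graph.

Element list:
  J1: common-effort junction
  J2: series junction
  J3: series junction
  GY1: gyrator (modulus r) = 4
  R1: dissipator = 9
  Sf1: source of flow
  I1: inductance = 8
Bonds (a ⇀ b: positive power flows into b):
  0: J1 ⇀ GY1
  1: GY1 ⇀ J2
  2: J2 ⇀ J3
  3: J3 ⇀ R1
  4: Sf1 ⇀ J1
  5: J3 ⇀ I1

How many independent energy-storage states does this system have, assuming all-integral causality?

1  (I1 all integral)

b4 stroke→Sf1  (Sf1 (Sf) sets flow on bond)
b0 stroke→J1  (closing 0-jn rule on J1)
b1 stroke→J2  (GY1 both-in/both-out from 0)
b2 stroke→J3  (closing 1-jn rule on J2)
b5 stroke→I1  (I1 outputs flow p/I1)
b3 stroke→J3  (J3: bond 5 brought flow, rest push out)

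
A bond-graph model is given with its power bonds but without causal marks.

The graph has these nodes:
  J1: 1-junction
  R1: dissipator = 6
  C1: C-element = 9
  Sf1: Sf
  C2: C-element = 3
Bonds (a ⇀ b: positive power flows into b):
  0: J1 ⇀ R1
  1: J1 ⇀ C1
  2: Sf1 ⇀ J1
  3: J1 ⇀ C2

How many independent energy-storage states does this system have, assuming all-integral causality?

#2 →Sf1  (Sf1 fixes flow; stroke at Sf1)
#0 →J1  (common-f at J1 fixed by 2)
#1 →J1  (common-f at J1 fixed by 2)
#3 →J1  (J1 flow already set via bond 2)

2  (C1, C2 all integral)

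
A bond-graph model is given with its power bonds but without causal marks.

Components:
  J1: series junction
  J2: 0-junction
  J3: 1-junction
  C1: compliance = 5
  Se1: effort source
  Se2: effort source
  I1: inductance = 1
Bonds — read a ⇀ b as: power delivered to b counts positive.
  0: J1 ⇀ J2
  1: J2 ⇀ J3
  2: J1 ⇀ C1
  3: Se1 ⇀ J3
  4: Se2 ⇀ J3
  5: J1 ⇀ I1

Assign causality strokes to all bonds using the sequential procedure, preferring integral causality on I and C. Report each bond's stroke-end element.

bond 3 stroke→J3  (source Se1 imposes e)
bond 4 stroke→J3  (source Se2 imposes e)
bond 1 stroke→J2  (J3 needs exactly one f-in)
bond 0 stroke→J1  (J2 effort already set via bond 1)
bond 2 stroke→J1  (C1 outputs effort q/C1)
bond 5 stroke→I1  (only one flow-in slot at J1)

#0 stroke at J1
#1 stroke at J2
#2 stroke at J1
#3 stroke at J3
#4 stroke at J3
#5 stroke at I1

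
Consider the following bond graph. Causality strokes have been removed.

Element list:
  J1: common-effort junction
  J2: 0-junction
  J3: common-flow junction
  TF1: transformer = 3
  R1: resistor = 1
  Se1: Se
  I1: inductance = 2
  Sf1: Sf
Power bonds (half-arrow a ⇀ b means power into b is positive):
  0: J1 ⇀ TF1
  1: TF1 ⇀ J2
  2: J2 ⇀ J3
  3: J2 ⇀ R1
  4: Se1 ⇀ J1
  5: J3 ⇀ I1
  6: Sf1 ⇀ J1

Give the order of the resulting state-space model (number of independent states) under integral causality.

β4 stroke→J1  (Se1 (Se) sets effort on bond)
β6 stroke→Sf1  (Sf1 (Sf) sets flow on bond)
β0 stroke→TF1  (common-e at J1 fixed by 4)
β1 stroke→J2  (TF1: transformer flips bond 0)
β2 stroke→J3  (J2: bond 1 brought effort, rest push out)
β3 stroke→R1  (J2: bond 1 brought effort, rest push out)
β5 stroke→I1  (J3 needs exactly one f-in)

1  (I1 all integral)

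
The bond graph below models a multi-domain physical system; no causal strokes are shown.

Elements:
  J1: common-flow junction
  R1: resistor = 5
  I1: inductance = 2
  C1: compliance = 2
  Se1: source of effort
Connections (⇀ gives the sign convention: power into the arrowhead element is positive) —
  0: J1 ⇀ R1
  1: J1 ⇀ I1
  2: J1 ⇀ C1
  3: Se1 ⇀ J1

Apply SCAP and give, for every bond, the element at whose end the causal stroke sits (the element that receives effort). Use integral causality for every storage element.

#3 stroke at J1  (source Se1 imposes e)
#1 stroke at I1  (I1: I, integral causality)
#0 stroke at J1  (J1 flow already set via bond 1)
#2 stroke at J1  (J1: bond 1 brought flow, rest push out)

bond 0 stroke at J1
bond 1 stroke at I1
bond 2 stroke at J1
bond 3 stroke at J1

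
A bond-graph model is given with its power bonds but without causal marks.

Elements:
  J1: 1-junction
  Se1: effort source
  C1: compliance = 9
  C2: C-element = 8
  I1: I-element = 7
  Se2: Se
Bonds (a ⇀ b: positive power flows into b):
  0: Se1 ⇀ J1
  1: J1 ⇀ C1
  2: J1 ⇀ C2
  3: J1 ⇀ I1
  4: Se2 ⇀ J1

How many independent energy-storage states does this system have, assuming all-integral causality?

3  (C1, C2, I1 all integral)

bond 0 →J1  (source Se1 imposes e)
bond 4 →J1  (Se2 fixes effort; stroke away)
bond 1 →J1  (prefer integral on C1)
bond 2 →J1  (C2 integral (e out))
bond 3 →I1  (J1 needs exactly one f-in)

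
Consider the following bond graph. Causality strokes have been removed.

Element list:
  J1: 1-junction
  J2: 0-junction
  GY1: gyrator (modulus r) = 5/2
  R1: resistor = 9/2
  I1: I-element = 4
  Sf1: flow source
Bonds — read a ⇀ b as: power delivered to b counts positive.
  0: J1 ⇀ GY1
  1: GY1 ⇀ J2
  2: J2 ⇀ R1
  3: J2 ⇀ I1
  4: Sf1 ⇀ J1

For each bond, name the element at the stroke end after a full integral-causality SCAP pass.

b4 |Sf1  (Sf1: flow source, stroke at near end)
b0 |J1  (J1 flow already set via bond 4)
b1 |J2  (through GY1, causality inverts; strokes same side of GY1)
b2 |R1  (common-e at J2 fixed by 1)
b3 |I1  (common-e at J2 fixed by 1)

bond 0 →J1
bond 1 →J2
bond 2 →R1
bond 3 →I1
bond 4 →Sf1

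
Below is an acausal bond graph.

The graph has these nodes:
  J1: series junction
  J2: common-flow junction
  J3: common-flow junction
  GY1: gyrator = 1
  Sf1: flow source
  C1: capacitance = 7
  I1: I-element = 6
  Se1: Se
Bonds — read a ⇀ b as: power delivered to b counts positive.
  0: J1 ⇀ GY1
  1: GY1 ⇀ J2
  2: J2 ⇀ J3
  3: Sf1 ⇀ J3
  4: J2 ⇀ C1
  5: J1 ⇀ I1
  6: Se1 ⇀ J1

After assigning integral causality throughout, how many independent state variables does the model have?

b3 →Sf1  (source Sf1 imposes f)
b6 →J1  (Se1 (Se) sets effort on bond)
b2 →J3  (J3: bond 3 brought flow, rest push out)
b1 →J2  (J2 flow already set via bond 2)
b4 →J2  (1-jn J2 has f-setter on 2)
b0 →J1  (GY1 both-in/both-out from 1)
b5 →I1  (J1: last free bond brings flow in)

2  (C1, I1 all integral)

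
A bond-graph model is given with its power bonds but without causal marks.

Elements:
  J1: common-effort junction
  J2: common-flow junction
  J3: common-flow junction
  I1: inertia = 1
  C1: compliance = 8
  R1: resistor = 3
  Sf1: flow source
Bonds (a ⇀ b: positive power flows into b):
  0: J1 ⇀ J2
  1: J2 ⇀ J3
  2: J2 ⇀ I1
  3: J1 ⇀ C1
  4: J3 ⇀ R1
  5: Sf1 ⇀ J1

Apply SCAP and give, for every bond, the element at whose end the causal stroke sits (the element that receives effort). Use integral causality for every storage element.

#0 stroke→J2
#1 stroke→J2
#2 stroke→I1
#3 stroke→J1
#4 stroke→J3
#5 stroke→Sf1

b5 →Sf1  (Sf1: flow source, stroke at near end)
b2 →I1  (I1 integral (f out))
b0 →J2  (J2 flow already set via bond 2)
b1 →J2  (J2: bond 2 brought flow, rest push out)
b4 →J3  (J3: bond 1 brought flow, rest push out)
b3 →J1  (closing 0-jn rule on J1)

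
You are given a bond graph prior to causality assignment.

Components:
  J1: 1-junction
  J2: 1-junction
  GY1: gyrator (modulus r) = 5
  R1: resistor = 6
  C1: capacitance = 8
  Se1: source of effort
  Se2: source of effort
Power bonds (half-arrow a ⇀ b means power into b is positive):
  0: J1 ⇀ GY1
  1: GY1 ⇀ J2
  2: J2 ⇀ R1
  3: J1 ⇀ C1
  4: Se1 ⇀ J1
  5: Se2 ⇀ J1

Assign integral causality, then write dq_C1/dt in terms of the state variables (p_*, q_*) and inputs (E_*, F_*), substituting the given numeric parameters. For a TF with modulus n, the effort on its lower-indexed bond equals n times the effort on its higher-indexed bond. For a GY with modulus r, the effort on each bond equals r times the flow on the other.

dq_C1/dt = 6*E_Se1/25 + 6*E_Se2/25 - 3*q_C1/100

b4 stroke at J1  (Se1 fixes effort; stroke away)
b5 stroke at J1  (source Se2 imposes e)
b3 stroke at J1  (C1 integral (e out))
b0 stroke at GY1  (closing 1-jn rule on J1)
b1 stroke at GY1  (GY1: gyrator matches bond 0)
b2 stroke at J2  (J2 flow already set via bond 1)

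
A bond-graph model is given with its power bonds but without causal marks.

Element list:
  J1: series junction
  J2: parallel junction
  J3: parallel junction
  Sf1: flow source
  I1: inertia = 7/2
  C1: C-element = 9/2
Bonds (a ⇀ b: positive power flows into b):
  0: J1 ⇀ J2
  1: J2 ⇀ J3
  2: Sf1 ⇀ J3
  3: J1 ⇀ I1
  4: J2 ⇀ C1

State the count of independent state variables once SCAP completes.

2  (C1, I1 all integral)

β2 |Sf1  (Sf1 (Sf) sets flow on bond)
β1 |J3  (J3: last free bond brings effort in)
β3 |I1  (I1 integral (f out))
β0 |J1  (J1 flow already set via bond 3)
β4 |J2  (closing 0-jn rule on J2)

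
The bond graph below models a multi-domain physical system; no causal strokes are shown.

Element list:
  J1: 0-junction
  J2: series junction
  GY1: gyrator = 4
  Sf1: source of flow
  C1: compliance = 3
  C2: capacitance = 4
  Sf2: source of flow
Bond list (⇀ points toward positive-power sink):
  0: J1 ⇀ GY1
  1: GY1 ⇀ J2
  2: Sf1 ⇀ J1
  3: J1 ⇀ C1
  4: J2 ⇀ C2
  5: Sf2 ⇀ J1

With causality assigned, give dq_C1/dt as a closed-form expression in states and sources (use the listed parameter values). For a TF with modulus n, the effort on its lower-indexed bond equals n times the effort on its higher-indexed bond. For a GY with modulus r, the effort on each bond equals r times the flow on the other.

dq_C1/dt = F_Sf1 + F_Sf2 - q_C2/16

β2 stroke at Sf1  (Sf1: flow source, stroke at near end)
β5 stroke at Sf2  (Sf2 fixes flow; stroke at Sf2)
β3 stroke at J1  (C1: C, integral causality)
β0 stroke at GY1  (J1 effort already set via bond 3)
β1 stroke at GY1  (GY1 both-in/both-out from 0)
β4 stroke at J2  (1-jn J2 has f-setter on 1)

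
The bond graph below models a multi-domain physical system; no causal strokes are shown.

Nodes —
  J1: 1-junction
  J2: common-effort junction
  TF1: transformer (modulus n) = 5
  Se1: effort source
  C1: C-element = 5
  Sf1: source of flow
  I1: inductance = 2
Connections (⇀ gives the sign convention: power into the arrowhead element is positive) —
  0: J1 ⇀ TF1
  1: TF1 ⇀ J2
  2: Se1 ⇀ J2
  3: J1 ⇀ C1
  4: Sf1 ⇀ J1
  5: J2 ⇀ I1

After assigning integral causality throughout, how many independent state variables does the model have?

2  (C1, I1 all integral)

bond 2 |J2  (Se1 fixes effort; stroke away)
bond 4 |Sf1  (source Sf1 imposes f)
bond 0 |J1  (J1 flow already set via bond 4)
bond 3 |J1  (1-jn J1 has f-setter on 4)
bond 1 |TF1  (J2 effort already set via bond 2)
bond 5 |I1  (common-e at J2 fixed by 2)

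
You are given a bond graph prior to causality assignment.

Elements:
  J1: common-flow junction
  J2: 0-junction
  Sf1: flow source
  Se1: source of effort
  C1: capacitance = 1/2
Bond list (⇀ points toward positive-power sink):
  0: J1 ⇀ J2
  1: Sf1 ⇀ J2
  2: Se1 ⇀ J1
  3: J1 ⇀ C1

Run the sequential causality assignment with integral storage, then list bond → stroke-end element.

#1 →Sf1  (Sf1 (Sf) sets flow on bond)
#2 →J1  (Se1 (Se) sets effort on bond)
#0 →J2  (only one effort-in slot at J2)
#3 →J1  (1-jn J1 has f-setter on 0)

#0 |J2
#1 |Sf1
#2 |J1
#3 |J1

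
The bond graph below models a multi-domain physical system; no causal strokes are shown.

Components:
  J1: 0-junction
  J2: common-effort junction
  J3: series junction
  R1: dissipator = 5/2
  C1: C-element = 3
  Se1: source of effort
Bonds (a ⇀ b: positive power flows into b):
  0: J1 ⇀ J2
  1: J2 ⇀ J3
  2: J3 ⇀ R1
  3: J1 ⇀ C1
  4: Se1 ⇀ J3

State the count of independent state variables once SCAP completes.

#4 →J3  (Se1 fixes effort; stroke away)
#3 →J1  (C1 integral (e out))
#0 →J2  (J1: bond 3 brought effort, rest push out)
#1 →J3  (J2: bond 0 brought effort, rest push out)
#2 →R1  (J3: last free bond brings flow in)

1  (C1 all integral)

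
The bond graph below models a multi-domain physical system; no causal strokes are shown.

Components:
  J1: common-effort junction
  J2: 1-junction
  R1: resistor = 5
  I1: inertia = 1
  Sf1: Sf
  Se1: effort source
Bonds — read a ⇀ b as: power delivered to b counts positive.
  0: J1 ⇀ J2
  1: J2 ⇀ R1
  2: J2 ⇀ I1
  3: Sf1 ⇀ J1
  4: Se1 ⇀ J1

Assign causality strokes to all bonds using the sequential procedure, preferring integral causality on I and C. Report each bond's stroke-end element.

β3 →Sf1  (Sf1: flow source, stroke at near end)
β4 →J1  (source Se1 imposes e)
β0 →J2  (common-e at J1 fixed by 4)
β2 →I1  (I1: I, integral causality)
β1 →J2  (1-jn J2 has f-setter on 2)

b0 →J2
b1 →J2
b2 →I1
b3 →Sf1
b4 →J1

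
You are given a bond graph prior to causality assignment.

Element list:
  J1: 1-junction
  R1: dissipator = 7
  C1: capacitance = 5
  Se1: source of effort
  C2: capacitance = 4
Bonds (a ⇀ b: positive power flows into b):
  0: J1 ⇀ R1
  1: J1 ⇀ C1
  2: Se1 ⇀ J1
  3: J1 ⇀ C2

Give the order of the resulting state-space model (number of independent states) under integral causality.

2  (C1, C2 all integral)

bond 2 →J1  (Se1: effort source, stroke at far end)
bond 1 →J1  (C1 outputs effort q/C1)
bond 3 →J1  (C2: C, integral causality)
bond 0 →R1  (only one flow-in slot at J1)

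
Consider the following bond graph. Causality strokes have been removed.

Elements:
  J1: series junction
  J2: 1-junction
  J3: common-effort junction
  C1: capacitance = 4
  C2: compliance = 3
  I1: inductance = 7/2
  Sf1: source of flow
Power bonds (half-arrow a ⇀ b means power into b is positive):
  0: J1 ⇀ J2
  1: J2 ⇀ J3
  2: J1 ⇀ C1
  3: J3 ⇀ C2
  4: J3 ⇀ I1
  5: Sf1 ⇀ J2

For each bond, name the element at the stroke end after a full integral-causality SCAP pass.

bond 0 stroke at J2
bond 1 stroke at J2
bond 2 stroke at J1
bond 3 stroke at J3
bond 4 stroke at I1
bond 5 stroke at Sf1

b5 |Sf1  (Sf1 fixes flow; stroke at Sf1)
b0 |J2  (common-f at J2 fixed by 5)
b1 |J2  (J2: bond 5 brought flow, rest push out)
b2 |J1  (1-jn J1 has f-setter on 0)
b3 |J3  (prefer integral on C2)
b4 |I1  (common-e at J3 fixed by 3)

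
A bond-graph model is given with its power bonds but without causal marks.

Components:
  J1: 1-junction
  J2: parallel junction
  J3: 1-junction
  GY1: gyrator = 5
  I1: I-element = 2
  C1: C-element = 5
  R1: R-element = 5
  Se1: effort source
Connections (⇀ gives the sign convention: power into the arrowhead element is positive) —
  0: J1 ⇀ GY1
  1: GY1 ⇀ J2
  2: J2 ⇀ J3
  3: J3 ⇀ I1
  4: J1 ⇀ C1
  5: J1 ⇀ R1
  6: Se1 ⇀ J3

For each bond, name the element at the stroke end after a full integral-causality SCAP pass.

β0 stroke at J1
β1 stroke at J2
β2 stroke at J3
β3 stroke at I1
β4 stroke at J1
β5 stroke at R1
β6 stroke at J3

β6 stroke at J3  (Se1 fixes effort; stroke away)
β3 stroke at I1  (I1: I, integral causality)
β2 stroke at J3  (J3: bond 3 brought flow, rest push out)
β1 stroke at J2  (closing 0-jn rule on J2)
β0 stroke at J1  (through GY1, causality inverts; strokes same side of GY1)
β4 stroke at J1  (C1 integral (e out))
β5 stroke at R1  (J1 needs exactly one f-in)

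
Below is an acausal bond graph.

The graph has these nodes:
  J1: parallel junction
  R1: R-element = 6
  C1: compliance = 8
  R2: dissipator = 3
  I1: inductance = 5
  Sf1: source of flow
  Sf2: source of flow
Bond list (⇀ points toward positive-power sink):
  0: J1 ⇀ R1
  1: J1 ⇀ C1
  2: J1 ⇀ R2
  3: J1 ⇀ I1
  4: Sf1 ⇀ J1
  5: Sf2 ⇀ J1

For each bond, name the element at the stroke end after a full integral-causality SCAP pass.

β0 →R1
β1 →J1
β2 →R2
β3 →I1
β4 →Sf1
β5 →Sf2

b4 stroke→Sf1  (Sf1 fixes flow; stroke at Sf1)
b5 stroke→Sf2  (Sf2: flow source, stroke at near end)
b1 stroke→J1  (C1 integral (e out))
b0 stroke→R1  (common-e at J1 fixed by 1)
b2 stroke→R2  (0-jn J1 has e-setter on 1)
b3 stroke→I1  (common-e at J1 fixed by 1)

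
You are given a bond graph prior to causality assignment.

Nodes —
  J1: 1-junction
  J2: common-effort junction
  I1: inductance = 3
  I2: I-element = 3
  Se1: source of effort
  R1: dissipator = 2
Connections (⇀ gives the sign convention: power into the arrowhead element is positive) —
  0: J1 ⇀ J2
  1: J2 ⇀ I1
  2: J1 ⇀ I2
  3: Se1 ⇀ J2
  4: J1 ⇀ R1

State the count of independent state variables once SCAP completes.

β3 →J2  (Se1 fixes effort; stroke away)
β0 →J1  (J2 effort already set via bond 3)
β1 →I1  (J2 effort already set via bond 3)
β2 →I2  (I2: I, integral causality)
β4 →J1  (1-jn J1 has f-setter on 2)

2  (I1, I2 all integral)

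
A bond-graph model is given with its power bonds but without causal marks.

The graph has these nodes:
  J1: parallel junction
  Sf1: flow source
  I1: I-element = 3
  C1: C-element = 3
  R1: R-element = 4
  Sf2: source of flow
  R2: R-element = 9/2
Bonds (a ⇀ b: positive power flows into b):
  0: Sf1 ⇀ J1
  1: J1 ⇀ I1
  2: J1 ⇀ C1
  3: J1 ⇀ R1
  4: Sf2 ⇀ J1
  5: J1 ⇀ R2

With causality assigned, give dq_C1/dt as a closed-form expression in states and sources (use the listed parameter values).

β0 →Sf1  (source Sf1 imposes f)
β4 →Sf2  (source Sf2 imposes f)
β1 →I1  (I1: I, integral causality)
β2 →J1  (C1: C, integral causality)
β3 →R1  (common-e at J1 fixed by 2)
β5 →R2  (J1 effort already set via bond 2)

dq_C1/dt = F_Sf1 + F_Sf2 - p_I1/3 - 17*q_C1/108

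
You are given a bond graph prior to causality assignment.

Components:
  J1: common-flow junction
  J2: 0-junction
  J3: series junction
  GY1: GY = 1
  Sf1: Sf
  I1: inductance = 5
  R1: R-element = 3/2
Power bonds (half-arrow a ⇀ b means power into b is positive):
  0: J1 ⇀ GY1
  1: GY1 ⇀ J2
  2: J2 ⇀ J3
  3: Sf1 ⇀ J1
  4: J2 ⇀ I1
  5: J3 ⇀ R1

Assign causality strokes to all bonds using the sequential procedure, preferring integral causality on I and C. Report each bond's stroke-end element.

b3 stroke→Sf1  (Sf1 (Sf) sets flow on bond)
b0 stroke→J1  (J1 flow already set via bond 3)
b1 stroke→J2  (GY GY1: same side as bond 0)
b2 stroke→J3  (J2: bond 1 brought effort, rest push out)
b4 stroke→I1  (J2: bond 1 brought effort, rest push out)
b5 stroke→R1  (J3 needs exactly one f-in)

b0 stroke at J1
b1 stroke at J2
b2 stroke at J3
b3 stroke at Sf1
b4 stroke at I1
b5 stroke at R1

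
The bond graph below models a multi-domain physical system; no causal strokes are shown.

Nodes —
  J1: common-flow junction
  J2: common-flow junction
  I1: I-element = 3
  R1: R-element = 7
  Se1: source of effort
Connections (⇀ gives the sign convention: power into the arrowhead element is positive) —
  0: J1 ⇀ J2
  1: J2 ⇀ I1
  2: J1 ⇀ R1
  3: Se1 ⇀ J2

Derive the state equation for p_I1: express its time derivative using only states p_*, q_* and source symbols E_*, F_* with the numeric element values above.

bond 3 stroke→J2  (source Se1 imposes e)
bond 1 stroke→I1  (prefer integral on I1)
bond 0 stroke→J2  (common-f at J2 fixed by 1)
bond 2 stroke→J1  (1-jn J1 has f-setter on 0)

dp_I1/dt = E_Se1 - 7*p_I1/3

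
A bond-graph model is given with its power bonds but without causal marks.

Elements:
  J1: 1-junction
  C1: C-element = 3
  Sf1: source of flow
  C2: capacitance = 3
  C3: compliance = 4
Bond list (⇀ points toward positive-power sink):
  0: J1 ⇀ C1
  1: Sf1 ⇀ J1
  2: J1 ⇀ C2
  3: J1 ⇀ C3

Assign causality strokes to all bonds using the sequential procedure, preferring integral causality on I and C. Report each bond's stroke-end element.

β0 |J1
β1 |Sf1
β2 |J1
β3 |J1

b1 |Sf1  (Sf1 (Sf) sets flow on bond)
b0 |J1  (J1 flow already set via bond 1)
b2 |J1  (1-jn J1 has f-setter on 1)
b3 |J1  (common-f at J1 fixed by 1)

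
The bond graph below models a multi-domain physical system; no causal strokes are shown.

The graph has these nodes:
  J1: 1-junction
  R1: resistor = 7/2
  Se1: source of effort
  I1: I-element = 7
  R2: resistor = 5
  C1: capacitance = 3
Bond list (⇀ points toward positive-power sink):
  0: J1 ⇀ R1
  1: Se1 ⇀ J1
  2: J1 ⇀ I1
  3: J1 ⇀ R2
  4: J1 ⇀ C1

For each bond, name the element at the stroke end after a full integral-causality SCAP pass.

b0 →J1
b1 →J1
b2 →I1
b3 →J1
b4 →J1

#1 →J1  (Se1: effort source, stroke at far end)
#2 →I1  (I1 outputs flow p/I1)
#0 →J1  (common-f at J1 fixed by 2)
#3 →J1  (J1: bond 2 brought flow, rest push out)
#4 →J1  (common-f at J1 fixed by 2)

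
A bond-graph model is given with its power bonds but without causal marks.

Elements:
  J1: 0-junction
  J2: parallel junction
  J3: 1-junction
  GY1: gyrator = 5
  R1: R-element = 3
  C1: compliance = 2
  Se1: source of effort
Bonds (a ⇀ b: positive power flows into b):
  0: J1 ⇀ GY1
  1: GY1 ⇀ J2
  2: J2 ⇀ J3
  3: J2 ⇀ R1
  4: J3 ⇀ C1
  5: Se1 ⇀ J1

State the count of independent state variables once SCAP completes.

β5 |J1  (Se1 fixes effort; stroke away)
β0 |GY1  (0-jn J1 has e-setter on 5)
β1 |GY1  (GY GY1: same side as bond 0)
β4 |J3  (C1 integral (e out))
β2 |J2  (J3 needs exactly one f-in)
β3 |R1  (J2: bond 2 brought effort, rest push out)

1  (C1 all integral)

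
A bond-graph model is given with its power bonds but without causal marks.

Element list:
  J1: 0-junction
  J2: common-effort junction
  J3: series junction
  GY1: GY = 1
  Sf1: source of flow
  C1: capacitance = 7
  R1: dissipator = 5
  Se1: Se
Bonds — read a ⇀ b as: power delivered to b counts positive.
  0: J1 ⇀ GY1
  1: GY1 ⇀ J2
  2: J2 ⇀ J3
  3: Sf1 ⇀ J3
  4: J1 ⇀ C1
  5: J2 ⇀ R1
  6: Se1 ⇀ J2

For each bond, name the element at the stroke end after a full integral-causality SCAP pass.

#3 |Sf1  (source Sf1 imposes f)
#6 |J2  (source Se1 imposes e)
#1 |GY1  (0-jn J2 has e-setter on 6)
#2 |J3  (J2: bond 6 brought effort, rest push out)
#5 |R1  (J2: bond 6 brought effort, rest push out)
#0 |GY1  (GY1: gyrator matches bond 1)
#4 |J1  (J1 needs exactly one e-in)

bond 0 stroke→GY1
bond 1 stroke→GY1
bond 2 stroke→J3
bond 3 stroke→Sf1
bond 4 stroke→J1
bond 5 stroke→R1
bond 6 stroke→J2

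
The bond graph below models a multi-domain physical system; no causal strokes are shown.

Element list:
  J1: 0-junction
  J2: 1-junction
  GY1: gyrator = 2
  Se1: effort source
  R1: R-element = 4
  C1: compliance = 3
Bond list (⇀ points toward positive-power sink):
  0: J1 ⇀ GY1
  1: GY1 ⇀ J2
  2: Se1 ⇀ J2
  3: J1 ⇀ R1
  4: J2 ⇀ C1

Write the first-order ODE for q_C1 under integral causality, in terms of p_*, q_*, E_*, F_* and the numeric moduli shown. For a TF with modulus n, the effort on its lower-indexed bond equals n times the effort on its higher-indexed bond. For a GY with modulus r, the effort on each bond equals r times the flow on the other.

β2 stroke→J2  (Se1 (Se) sets effort on bond)
β4 stroke→J2  (C1 outputs effort q/C1)
β1 stroke→GY1  (only one flow-in slot at J2)
β0 stroke→GY1  (GY1 both-in/both-out from 1)
β3 stroke→J1  (closing 0-jn rule on J1)

dq_C1/dt = E_Se1 - q_C1/3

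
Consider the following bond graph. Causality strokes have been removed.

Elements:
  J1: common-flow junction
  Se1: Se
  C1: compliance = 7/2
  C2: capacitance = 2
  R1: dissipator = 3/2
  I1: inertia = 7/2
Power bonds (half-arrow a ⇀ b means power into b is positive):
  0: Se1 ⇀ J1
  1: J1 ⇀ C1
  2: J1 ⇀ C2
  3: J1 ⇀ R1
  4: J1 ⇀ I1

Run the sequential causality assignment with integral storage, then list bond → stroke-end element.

#0 stroke→J1  (Se1 fixes effort; stroke away)
#1 stroke→J1  (C1: C, integral causality)
#2 stroke→J1  (prefer integral on C2)
#4 stroke→I1  (prefer integral on I1)
#3 stroke→J1  (J1 flow already set via bond 4)

bond 0 →J1
bond 1 →J1
bond 2 →J1
bond 3 →J1
bond 4 →I1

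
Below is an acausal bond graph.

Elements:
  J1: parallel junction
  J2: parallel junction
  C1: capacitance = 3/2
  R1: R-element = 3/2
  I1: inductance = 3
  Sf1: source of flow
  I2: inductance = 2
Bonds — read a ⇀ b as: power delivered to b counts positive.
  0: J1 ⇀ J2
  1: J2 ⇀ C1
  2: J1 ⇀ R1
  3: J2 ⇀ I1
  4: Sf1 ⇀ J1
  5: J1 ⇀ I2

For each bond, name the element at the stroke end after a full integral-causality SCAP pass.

β0 →J1
β1 →J2
β2 →R1
β3 →I1
β4 →Sf1
β5 →I2

β4 stroke→Sf1  (Sf1: flow source, stroke at near end)
β1 stroke→J2  (C1: C, integral causality)
β0 stroke→J1  (J2: bond 1 brought effort, rest push out)
β3 stroke→I1  (0-jn J2 has e-setter on 1)
β2 stroke→R1  (0-jn J1 has e-setter on 0)
β5 stroke→I2  (J1: bond 0 brought effort, rest push out)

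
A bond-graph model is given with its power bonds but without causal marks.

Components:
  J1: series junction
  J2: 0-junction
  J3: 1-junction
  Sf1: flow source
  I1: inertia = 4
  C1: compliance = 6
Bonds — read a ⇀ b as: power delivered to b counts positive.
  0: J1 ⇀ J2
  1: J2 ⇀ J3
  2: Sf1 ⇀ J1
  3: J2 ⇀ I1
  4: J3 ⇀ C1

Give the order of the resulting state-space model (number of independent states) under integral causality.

bond 2 stroke→Sf1  (Sf1 (Sf) sets flow on bond)
bond 0 stroke→J1  (J1: bond 2 brought flow, rest push out)
bond 3 stroke→I1  (I1 outputs flow p/I1)
bond 1 stroke→J2  (closing 0-jn rule on J2)
bond 4 stroke→J3  (1-jn J3 has f-setter on 1)

2  (C1, I1 all integral)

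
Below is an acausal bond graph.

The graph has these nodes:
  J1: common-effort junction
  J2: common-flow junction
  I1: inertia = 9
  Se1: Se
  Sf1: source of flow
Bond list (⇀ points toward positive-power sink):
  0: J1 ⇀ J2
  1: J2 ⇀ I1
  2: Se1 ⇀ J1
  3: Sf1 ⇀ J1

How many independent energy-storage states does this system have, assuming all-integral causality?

bond 2 stroke at J1  (source Se1 imposes e)
bond 3 stroke at Sf1  (source Sf1 imposes f)
bond 0 stroke at J2  (J1 effort already set via bond 2)
bond 1 stroke at I1  (J2 needs exactly one f-in)

1  (I1 all integral)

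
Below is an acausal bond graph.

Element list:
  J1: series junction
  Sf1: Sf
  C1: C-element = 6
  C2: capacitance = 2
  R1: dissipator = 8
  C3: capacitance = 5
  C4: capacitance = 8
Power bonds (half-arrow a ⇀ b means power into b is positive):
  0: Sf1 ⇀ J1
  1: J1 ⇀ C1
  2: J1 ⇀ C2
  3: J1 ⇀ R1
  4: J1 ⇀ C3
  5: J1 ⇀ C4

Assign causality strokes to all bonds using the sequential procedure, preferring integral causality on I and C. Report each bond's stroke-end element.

β0 |Sf1
β1 |J1
β2 |J1
β3 |J1
β4 |J1
β5 |J1

β0 →Sf1  (Sf1 (Sf) sets flow on bond)
β1 →J1  (common-f at J1 fixed by 0)
β2 →J1  (1-jn J1 has f-setter on 0)
β3 →J1  (common-f at J1 fixed by 0)
β4 →J1  (1-jn J1 has f-setter on 0)
β5 →J1  (1-jn J1 has f-setter on 0)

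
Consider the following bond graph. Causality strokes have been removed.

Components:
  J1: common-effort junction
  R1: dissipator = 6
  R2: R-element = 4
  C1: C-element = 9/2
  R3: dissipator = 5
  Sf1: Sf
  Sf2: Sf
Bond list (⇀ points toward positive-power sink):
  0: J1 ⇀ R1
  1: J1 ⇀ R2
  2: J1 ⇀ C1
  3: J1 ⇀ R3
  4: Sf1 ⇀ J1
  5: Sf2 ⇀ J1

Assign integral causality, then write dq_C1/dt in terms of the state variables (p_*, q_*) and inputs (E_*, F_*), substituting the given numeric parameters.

b4 stroke at Sf1  (Sf1 fixes flow; stroke at Sf1)
b5 stroke at Sf2  (source Sf2 imposes f)
b2 stroke at J1  (C1 outputs effort q/C1)
b0 stroke at R1  (J1 effort already set via bond 2)
b1 stroke at R2  (0-jn J1 has e-setter on 2)
b3 stroke at R3  (J1 effort already set via bond 2)

dq_C1/dt = F_Sf1 + F_Sf2 - 37*q_C1/270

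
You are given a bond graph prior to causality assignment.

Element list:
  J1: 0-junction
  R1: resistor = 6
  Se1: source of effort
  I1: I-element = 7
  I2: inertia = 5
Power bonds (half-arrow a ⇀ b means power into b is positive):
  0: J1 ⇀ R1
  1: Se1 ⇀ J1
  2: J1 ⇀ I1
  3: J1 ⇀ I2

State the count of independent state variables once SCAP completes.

2  (I1, I2 all integral)

b1 →J1  (Se1: effort source, stroke at far end)
b0 →R1  (0-jn J1 has e-setter on 1)
b2 →I1  (0-jn J1 has e-setter on 1)
b3 →I2  (J1 effort already set via bond 1)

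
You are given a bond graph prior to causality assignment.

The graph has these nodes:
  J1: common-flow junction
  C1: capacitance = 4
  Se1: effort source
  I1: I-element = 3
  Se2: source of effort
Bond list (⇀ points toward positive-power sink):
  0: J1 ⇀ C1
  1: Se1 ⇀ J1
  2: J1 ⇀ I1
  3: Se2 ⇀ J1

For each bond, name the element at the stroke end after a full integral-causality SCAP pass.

β1 →J1  (Se1: effort source, stroke at far end)
β3 →J1  (Se2 fixes effort; stroke away)
β0 →J1  (C1: C, integral causality)
β2 →I1  (J1 needs exactly one f-in)

β0 stroke at J1
β1 stroke at J1
β2 stroke at I1
β3 stroke at J1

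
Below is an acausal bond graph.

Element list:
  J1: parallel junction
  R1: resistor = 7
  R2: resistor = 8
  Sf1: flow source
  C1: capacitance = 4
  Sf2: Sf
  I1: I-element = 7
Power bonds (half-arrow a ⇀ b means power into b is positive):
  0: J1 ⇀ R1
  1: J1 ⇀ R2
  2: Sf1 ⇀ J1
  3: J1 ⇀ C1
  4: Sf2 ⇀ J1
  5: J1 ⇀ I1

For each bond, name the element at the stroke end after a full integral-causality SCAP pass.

#2 |Sf1  (Sf1 fixes flow; stroke at Sf1)
#4 |Sf2  (Sf2: flow source, stroke at near end)
#3 |J1  (C1 integral (e out))
#0 |R1  (J1 effort already set via bond 3)
#1 |R2  (J1 effort already set via bond 3)
#5 |I1  (J1 effort already set via bond 3)

bond 0 stroke→R1
bond 1 stroke→R2
bond 2 stroke→Sf1
bond 3 stroke→J1
bond 4 stroke→Sf2
bond 5 stroke→I1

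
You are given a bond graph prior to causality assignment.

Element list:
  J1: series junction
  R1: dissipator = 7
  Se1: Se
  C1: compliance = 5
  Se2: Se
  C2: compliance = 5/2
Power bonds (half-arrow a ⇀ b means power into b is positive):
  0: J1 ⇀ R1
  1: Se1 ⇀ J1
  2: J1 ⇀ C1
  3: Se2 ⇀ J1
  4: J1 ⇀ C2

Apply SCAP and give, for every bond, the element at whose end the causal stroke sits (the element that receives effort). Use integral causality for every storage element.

#1 stroke at J1  (Se1 (Se) sets effort on bond)
#3 stroke at J1  (Se2 (Se) sets effort on bond)
#2 stroke at J1  (C1 outputs effort q/C1)
#4 stroke at J1  (C2: C, integral causality)
#0 stroke at R1  (J1: last free bond brings flow in)

#0 stroke at R1
#1 stroke at J1
#2 stroke at J1
#3 stroke at J1
#4 stroke at J1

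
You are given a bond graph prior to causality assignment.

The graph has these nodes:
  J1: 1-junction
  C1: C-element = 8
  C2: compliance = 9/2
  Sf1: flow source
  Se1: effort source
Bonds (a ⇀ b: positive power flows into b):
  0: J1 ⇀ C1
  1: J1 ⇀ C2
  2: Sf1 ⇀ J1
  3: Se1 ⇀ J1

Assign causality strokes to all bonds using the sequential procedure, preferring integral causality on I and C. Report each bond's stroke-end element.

b2 stroke→Sf1  (Sf1 (Sf) sets flow on bond)
b3 stroke→J1  (Se1 (Se) sets effort on bond)
b0 stroke→J1  (common-f at J1 fixed by 2)
b1 stroke→J1  (J1: bond 2 brought flow, rest push out)

bond 0 stroke at J1
bond 1 stroke at J1
bond 2 stroke at Sf1
bond 3 stroke at J1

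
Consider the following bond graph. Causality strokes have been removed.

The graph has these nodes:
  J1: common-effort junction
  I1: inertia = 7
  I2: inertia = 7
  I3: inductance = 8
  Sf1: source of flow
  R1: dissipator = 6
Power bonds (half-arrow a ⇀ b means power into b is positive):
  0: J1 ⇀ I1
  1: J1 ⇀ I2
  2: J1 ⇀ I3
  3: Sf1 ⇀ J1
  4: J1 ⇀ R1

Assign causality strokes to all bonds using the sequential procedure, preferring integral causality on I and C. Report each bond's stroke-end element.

bond 3 →Sf1  (source Sf1 imposes f)
bond 0 →I1  (prefer integral on I1)
bond 1 →I2  (I2: I, integral causality)
bond 2 →I3  (I3: I, integral causality)
bond 4 →J1  (J1: last free bond brings effort in)

b0 |I1
b1 |I2
b2 |I3
b3 |Sf1
b4 |J1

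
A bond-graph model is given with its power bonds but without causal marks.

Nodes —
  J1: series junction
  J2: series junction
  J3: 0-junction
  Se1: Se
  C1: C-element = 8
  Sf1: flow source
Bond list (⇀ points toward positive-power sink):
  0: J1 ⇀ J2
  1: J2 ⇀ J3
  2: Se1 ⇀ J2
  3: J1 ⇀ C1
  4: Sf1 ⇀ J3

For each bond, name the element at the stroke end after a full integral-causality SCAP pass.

#0 |J2
#1 |J3
#2 |J2
#3 |J1
#4 |Sf1

β2 |J2  (Se1 fixes effort; stroke away)
β4 |Sf1  (Sf1 (Sf) sets flow on bond)
β1 |J3  (only one effort-in slot at J3)
β0 |J2  (common-f at J2 fixed by 1)
β3 |J1  (1-jn J1 has f-setter on 0)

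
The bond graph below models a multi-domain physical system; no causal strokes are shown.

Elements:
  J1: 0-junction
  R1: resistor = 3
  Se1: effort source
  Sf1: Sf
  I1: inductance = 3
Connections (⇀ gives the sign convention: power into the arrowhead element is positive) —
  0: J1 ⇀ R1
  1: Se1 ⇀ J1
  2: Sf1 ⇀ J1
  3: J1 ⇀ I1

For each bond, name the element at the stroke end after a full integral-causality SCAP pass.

bond 1 stroke at J1  (Se1 fixes effort; stroke away)
bond 2 stroke at Sf1  (source Sf1 imposes f)
bond 0 stroke at R1  (0-jn J1 has e-setter on 1)
bond 3 stroke at I1  (J1 effort already set via bond 1)

#0 stroke→R1
#1 stroke→J1
#2 stroke→Sf1
#3 stroke→I1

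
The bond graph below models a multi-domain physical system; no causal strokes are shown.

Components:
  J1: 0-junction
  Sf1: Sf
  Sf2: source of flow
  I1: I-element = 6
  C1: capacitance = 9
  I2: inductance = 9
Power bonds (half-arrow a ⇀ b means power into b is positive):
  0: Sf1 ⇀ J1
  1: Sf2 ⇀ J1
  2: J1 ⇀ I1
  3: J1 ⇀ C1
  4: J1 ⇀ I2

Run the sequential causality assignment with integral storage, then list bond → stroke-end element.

bond 0 stroke→Sf1
bond 1 stroke→Sf2
bond 2 stroke→I1
bond 3 stroke→J1
bond 4 stroke→I2

bond 0 →Sf1  (Sf1 (Sf) sets flow on bond)
bond 1 →Sf2  (Sf2 fixes flow; stroke at Sf2)
bond 2 →I1  (prefer integral on I1)
bond 3 →J1  (C1: C, integral causality)
bond 4 →I2  (J1: bond 3 brought effort, rest push out)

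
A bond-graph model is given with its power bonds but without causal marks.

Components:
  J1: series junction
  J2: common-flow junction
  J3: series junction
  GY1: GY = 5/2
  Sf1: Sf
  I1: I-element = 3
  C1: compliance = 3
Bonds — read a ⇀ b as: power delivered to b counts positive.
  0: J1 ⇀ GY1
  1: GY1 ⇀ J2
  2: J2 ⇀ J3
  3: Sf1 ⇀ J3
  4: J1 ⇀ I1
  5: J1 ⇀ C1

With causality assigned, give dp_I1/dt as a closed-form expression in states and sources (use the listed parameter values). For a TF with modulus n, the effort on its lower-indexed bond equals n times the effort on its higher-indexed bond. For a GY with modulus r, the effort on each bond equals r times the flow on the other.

bond 3 →Sf1  (Sf1 fixes flow; stroke at Sf1)
bond 2 →J3  (1-jn J3 has f-setter on 3)
bond 1 →J2  (J2: bond 2 brought flow, rest push out)
bond 0 →J1  (through GY1, causality inverts; strokes same side of GY1)
bond 4 →I1  (prefer integral on I1)
bond 5 →J1  (common-f at J1 fixed by 4)

dp_I1/dt = -5*F_Sf1/2 - q_C1/3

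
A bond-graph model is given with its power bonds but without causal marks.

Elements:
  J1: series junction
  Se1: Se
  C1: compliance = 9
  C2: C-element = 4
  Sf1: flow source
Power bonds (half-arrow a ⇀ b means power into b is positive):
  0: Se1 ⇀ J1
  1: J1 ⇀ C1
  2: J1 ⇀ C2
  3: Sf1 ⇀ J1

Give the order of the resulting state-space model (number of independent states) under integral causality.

2  (C1, C2 all integral)

b0 stroke→J1  (Se1 (Se) sets effort on bond)
b3 stroke→Sf1  (Sf1 fixes flow; stroke at Sf1)
b1 stroke→J1  (J1: bond 3 brought flow, rest push out)
b2 stroke→J1  (common-f at J1 fixed by 3)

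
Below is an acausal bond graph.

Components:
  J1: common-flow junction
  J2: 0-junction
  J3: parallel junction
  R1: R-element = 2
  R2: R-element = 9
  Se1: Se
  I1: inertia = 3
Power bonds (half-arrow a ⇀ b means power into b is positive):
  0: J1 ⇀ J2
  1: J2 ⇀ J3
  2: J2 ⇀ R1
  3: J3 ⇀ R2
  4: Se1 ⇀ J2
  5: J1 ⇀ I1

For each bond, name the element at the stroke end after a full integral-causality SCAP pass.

#4 stroke→J2  (source Se1 imposes e)
#0 stroke→J1  (common-e at J2 fixed by 4)
#1 stroke→J3  (0-jn J2 has e-setter on 4)
#2 stroke→R1  (common-e at J2 fixed by 4)
#3 stroke→R2  (J3 effort already set via bond 1)
#5 stroke→I1  (J1: last free bond brings flow in)

#0 →J1
#1 →J3
#2 →R1
#3 →R2
#4 →J2
#5 →I1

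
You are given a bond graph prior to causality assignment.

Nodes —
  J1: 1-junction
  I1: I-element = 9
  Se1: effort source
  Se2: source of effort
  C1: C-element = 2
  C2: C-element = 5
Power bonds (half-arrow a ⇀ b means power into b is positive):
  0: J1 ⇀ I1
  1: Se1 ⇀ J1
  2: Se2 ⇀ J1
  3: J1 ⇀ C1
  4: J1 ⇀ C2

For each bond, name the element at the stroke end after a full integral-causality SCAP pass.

b1 →J1  (source Se1 imposes e)
b2 →J1  (source Se2 imposes e)
b0 →I1  (I1: I, integral causality)
b3 →J1  (J1: bond 0 brought flow, rest push out)
b4 →J1  (J1: bond 0 brought flow, rest push out)

β0 |I1
β1 |J1
β2 |J1
β3 |J1
β4 |J1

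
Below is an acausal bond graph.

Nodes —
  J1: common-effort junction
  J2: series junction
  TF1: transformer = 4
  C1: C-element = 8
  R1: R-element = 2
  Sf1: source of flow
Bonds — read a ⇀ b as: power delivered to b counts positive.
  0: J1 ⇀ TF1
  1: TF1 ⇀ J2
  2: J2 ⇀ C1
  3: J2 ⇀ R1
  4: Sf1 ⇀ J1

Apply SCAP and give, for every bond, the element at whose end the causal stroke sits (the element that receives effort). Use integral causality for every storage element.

bond 0 stroke at J1
bond 1 stroke at TF1
bond 2 stroke at J2
bond 3 stroke at J2
bond 4 stroke at Sf1

b4 →Sf1  (Sf1 (Sf) sets flow on bond)
b0 →J1  (J1: last free bond brings effort in)
b1 →TF1  (TF1: transformer flips bond 0)
b2 →J2  (J2 flow already set via bond 1)
b3 →J2  (1-jn J2 has f-setter on 1)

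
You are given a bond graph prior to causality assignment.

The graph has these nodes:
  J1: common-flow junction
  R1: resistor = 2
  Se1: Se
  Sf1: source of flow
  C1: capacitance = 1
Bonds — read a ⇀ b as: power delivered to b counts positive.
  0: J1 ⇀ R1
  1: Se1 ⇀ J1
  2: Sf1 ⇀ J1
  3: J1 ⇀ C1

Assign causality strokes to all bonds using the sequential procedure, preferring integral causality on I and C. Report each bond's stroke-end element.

#1 →J1  (Se1 fixes effort; stroke away)
#2 →Sf1  (source Sf1 imposes f)
#0 →J1  (common-f at J1 fixed by 2)
#3 →J1  (J1: bond 2 brought flow, rest push out)

β0 stroke at J1
β1 stroke at J1
β2 stroke at Sf1
β3 stroke at J1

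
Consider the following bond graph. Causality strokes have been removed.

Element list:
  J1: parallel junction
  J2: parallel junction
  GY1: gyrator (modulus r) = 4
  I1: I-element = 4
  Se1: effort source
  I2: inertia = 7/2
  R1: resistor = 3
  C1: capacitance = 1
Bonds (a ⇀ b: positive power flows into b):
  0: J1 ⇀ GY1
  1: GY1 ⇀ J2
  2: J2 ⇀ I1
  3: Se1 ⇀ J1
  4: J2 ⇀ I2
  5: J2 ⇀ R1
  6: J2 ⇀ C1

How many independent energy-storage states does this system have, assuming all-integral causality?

#3 stroke→J1  (Se1 (Se) sets effort on bond)
#0 stroke→GY1  (J1: bond 3 brought effort, rest push out)
#1 stroke→GY1  (GY1: gyrator matches bond 0)
#2 stroke→I1  (prefer integral on I1)
#4 stroke→I2  (I2 integral (f out))
#6 stroke→J2  (C1 integral (e out))
#5 stroke→R1  (J2 effort already set via bond 6)

3  (C1, I1, I2 all integral)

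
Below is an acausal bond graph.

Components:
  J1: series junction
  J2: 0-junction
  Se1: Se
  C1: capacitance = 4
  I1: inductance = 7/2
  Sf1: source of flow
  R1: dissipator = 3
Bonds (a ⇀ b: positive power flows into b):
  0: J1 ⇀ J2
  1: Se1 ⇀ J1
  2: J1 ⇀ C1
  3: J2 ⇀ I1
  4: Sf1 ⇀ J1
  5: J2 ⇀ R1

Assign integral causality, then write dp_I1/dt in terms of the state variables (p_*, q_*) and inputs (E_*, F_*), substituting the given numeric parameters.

#1 stroke→J1  (Se1 (Se) sets effort on bond)
#4 stroke→Sf1  (source Sf1 imposes f)
#0 stroke→J1  (J1 flow already set via bond 4)
#2 stroke→J1  (J1: bond 4 brought flow, rest push out)
#3 stroke→I1  (I1 outputs flow p/I1)
#5 stroke→J2  (closing 0-jn rule on J2)

dp_I1/dt = 3*F_Sf1 - 6*p_I1/7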